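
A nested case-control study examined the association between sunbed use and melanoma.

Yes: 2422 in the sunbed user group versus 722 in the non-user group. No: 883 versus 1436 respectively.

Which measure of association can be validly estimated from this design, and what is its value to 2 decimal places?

From the description: a = 2422, b = 883, c = 722, d = 1436.
This is a nested case-control study: participants were sampled on outcome status, so risks in the source population cannot be estimated directly — relative risk is not valid here. The odds ratio is the appropriate measure.
OR = (a·d)/(b·c) = (2422 × 1436) / (883 × 722) = 3477992 / 637526 = 5.45545

5.46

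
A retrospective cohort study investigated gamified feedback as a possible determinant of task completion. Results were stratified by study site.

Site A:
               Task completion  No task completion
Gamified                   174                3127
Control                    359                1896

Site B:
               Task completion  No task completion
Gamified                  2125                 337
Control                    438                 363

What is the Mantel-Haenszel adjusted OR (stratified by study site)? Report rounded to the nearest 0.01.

OR_MH = Σ(aᵢdᵢ/nᵢ) / Σ(bᵢcᵢ/nᵢ), where nᵢ is the stratum total.
Stratum 1 (Site A): n = 5556; a·d/n = 174·1896/5556 = 59.3780; b·c/n = 3127·359/5556 = 202.0506
Stratum 2 (Site B): n = 3263; a·d/n = 2125·363/3263 = 236.4006; b·c/n = 337·438/3263 = 45.2363
OR_MH = (59.3780 + 236.4006) / (202.0506 + 45.2363) = 295.7785 / 247.2869 = 1.19609

1.20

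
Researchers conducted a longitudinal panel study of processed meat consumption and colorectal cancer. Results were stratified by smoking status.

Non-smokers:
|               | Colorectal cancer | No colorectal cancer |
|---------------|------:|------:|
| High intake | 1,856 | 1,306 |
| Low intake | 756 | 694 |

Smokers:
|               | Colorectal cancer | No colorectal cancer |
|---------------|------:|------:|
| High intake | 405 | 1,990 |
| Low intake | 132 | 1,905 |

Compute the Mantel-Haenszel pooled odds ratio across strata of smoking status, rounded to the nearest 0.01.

1.66

OR_MH = Σ(aᵢdᵢ/nᵢ) / Σ(bᵢcᵢ/nᵢ), where nᵢ is the stratum total.
Stratum 1 (Non-smokers): n = 4612; a·d/n = 1856·694/4612 = 279.2853; b·c/n = 1306·756/4612 = 214.0798
Stratum 2 (Smokers): n = 4432; a·d/n = 405·1905/4432 = 174.0806; b·c/n = 1990·132/4432 = 59.2690
OR_MH = (279.2853 + 174.0806) / (214.0798 + 59.2690) = 453.3659 / 273.3487 = 1.65856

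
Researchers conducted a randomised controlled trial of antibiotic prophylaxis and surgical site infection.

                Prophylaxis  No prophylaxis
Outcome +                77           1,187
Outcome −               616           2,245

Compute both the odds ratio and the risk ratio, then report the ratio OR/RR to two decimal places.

0.74

Reading the table with exposure as columns: a = 77 (Prophylaxis, case), b = 616 (Prophylaxis, non-case), c = 1187 (No prophylaxis, case), d = 2245.
OR = (77·2245)/(616·1187) = 172865/731192 = 0.23642
Risk in exposed = 77/693 = 0.11111; risk in unexposed = 1187/3432 = 0.34586; RR = 0.32126
OR/RR = 0.23642 / 0.32126 = 0.73590
The outcome is not rare, so the OR lies further from 1 than the RR.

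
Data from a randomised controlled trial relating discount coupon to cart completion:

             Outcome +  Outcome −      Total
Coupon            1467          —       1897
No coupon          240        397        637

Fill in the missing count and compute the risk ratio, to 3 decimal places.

2.053

The missing cell is in the exposed row: 1897 − 1467 = 430.
So a = 1467, b = 430, c = 240, d = 397.
RR = [a/(a+b)] / [c/(c+d)] = (1467/1897) / (240/637) = 0.77333/0.37677 = 2.05254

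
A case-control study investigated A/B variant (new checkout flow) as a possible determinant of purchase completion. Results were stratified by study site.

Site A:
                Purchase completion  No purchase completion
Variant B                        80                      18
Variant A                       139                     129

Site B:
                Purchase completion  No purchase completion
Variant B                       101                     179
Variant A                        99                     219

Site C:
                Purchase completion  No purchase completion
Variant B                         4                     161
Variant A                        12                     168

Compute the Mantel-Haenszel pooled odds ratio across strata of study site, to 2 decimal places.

OR_MH = Σ(aᵢdᵢ/nᵢ) / Σ(bᵢcᵢ/nᵢ), where nᵢ is the stratum total.
Stratum 1 (Site A): n = 366; a·d/n = 80·129/366 = 28.1967; b·c/n = 18·139/366 = 6.8361
Stratum 2 (Site B): n = 598; a·d/n = 101·219/598 = 36.9883; b·c/n = 179·99/598 = 29.6338
Stratum 3 (Site C): n = 345; a·d/n = 4·168/345 = 1.9478; b·c/n = 161·12/345 = 5.6000
OR_MH = (28.1967 + 36.9883 + 1.9478) / (6.8361 + 29.6338 + 5.6000) = 67.1328 / 42.0698 = 1.59575

1.60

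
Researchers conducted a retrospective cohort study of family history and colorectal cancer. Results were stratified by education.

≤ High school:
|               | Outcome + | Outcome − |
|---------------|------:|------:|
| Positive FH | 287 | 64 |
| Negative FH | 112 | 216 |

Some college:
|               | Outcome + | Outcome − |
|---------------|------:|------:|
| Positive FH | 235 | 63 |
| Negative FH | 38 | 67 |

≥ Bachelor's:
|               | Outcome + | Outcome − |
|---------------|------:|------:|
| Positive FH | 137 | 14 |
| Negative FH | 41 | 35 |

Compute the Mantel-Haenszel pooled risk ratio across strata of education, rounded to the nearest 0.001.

2.169

RR_MH = Σ(aᵢ·n₀ᵢ/nᵢ) / Σ(cᵢ·n₁ᵢ/nᵢ), with n₁ᵢ = aᵢ+bᵢ (exposed), n₀ᵢ = cᵢ+dᵢ (unexposed), nᵢ = n₁ᵢ+n₀ᵢ.
Stratum 1 (≤ High school): n₁ = 351, n₀ = 328, n = 679; a·n₀/n = 287·328/679 = 138.6392; c·n₁/n = 112·351/679 = 57.8969
Stratum 2 (Some college): n₁ = 298, n₀ = 105, n = 403; a·n₀/n = 235·105/403 = 61.2283; c·n₁/n = 38·298/403 = 28.0993
Stratum 3 (≥ Bachelor's): n₁ = 151, n₀ = 76, n = 227; a·n₀/n = 137·76/227 = 45.8678; c·n₁/n = 41·151/227 = 27.2731
RR_MH = (138.6392 + 61.2283 + 45.8678) / (57.8969 + 28.0993 + 27.2731) = 245.7353 / 113.2693 = 2.16948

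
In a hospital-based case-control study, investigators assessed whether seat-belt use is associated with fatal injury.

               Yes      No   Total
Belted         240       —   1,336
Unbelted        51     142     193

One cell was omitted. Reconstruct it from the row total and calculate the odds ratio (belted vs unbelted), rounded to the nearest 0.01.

The missing cell is in the exposed row: 1336 − 240 = 1096.
So a = 240, b = 1096, c = 51, d = 142.
OR = (a·d)/(b·c) = (240 × 142) / (1096 × 51) = 34080 / 55896 = 0.60970

0.61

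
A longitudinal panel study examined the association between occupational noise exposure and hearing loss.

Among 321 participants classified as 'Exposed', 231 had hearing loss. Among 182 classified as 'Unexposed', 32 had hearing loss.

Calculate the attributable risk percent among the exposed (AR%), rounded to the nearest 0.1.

75.6

From the description: a = 231, b = 90, c = 32, d = 150.
Risk in exposed = 231/321 = 0.71963; risk in unexposed = 32/182 = 0.17582.
RR = 0.71963/0.17582 = 4.09287
AR% = (RR − 1)/RR × 100 = (4.09287 − 1)/4.09287 × 100 = 75.5673%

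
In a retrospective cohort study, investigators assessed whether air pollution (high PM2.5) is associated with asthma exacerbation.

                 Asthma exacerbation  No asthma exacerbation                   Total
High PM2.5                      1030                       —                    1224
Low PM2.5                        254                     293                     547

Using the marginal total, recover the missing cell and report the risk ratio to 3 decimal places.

1.812

The missing cell is in the exposed row: 1224 − 1030 = 194.
So a = 1030, b = 194, c = 254, d = 293.
RR = [a/(a+b)] / [c/(c+d)] = (1030/1224) / (254/547) = 0.84150/0.46435 = 1.81221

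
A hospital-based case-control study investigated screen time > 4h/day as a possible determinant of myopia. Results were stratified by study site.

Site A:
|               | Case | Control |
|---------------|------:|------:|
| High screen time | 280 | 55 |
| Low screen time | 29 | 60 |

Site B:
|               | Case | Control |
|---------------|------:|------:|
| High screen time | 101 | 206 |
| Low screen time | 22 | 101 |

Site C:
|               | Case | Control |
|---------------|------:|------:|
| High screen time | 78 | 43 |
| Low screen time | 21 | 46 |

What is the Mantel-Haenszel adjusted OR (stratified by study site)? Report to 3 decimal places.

OR_MH = Σ(aᵢdᵢ/nᵢ) / Σ(bᵢcᵢ/nᵢ), where nᵢ is the stratum total.
Stratum 1 (Site A): n = 424; a·d/n = 280·60/424 = 39.6226; b·c/n = 55·29/424 = 3.7618
Stratum 2 (Site B): n = 430; a·d/n = 101·101/430 = 23.7233; b·c/n = 206·22/430 = 10.5395
Stratum 3 (Site C): n = 188; a·d/n = 78·46/188 = 19.0851; b·c/n = 43·21/188 = 4.8032
OR_MH = (39.6226 + 23.7233 + 19.0851) / (3.7618 + 10.5395 + 4.8032) = 82.4310 / 19.1045 = 4.31474

4.315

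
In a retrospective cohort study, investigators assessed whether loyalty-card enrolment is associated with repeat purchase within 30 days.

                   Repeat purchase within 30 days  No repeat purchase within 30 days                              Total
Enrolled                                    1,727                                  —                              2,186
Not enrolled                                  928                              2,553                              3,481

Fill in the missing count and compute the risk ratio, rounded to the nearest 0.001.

The missing cell is in the exposed row: 2186 − 1727 = 459.
So a = 1727, b = 459, c = 928, d = 2553.
RR = [a/(a+b)] / [c/(c+d)] = (1727/2186) / (928/3481) = 0.79003/0.26659 = 2.96345

2.963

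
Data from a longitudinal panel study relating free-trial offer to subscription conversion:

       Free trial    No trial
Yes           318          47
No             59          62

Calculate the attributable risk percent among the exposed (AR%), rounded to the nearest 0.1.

48.9

Reading the table with exposure as columns: a = 318 (Free trial, case), b = 59 (Free trial, non-case), c = 47 (No trial, case), d = 62.
Risk in exposed = 318/377 = 0.84350; risk in unexposed = 47/109 = 0.43119.
RR = 0.84350/0.43119 = 1.95621
AR% = (RR − 1)/RR × 100 = (1.95621 − 1)/1.95621 × 100 = 48.8806%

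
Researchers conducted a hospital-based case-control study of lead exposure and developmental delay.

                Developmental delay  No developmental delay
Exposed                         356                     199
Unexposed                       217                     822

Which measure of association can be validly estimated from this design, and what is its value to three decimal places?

6.777

Cells: a = 356, b = 199, c = 217, d = 822.
This is a hospital-based case-control study: participants were sampled on outcome status, so risks in the source population cannot be estimated directly — relative risk is not valid here. The odds ratio is the appropriate measure.
OR = (a·d)/(b·c) = (356 × 822) / (199 × 217) = 292632 / 43183 = 6.77656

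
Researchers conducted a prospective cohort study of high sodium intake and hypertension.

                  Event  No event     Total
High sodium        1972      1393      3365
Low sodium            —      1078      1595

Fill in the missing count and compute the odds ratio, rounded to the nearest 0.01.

The missing cell is in the unexposed row: 1595 − 1078 = 517.
So a = 1972, b = 1393, c = 517, d = 1078.
OR = (a·d)/(b·c) = (1972 × 1078) / (1393 × 517) = 2125816 / 720181 = 2.95178

2.95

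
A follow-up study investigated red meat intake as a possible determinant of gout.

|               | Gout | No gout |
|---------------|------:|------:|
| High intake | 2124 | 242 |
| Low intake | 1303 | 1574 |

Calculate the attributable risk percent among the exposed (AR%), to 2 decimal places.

49.55

Cells: a = 2124, b = 242, c = 1303, d = 1574.
Risk in exposed = 2124/2366 = 0.89772; risk in unexposed = 1303/2877 = 0.45290.
RR = 0.89772/0.45290 = 1.98214
AR% = (RR − 1)/RR × 100 = (1.98214 − 1)/1.98214 × 100 = 49.5496%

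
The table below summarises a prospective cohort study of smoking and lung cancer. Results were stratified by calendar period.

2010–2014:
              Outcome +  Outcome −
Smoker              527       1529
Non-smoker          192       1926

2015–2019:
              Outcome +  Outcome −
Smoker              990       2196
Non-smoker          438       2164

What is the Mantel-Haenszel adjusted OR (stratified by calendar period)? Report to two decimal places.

2.59

OR_MH = Σ(aᵢdᵢ/nᵢ) / Σ(bᵢcᵢ/nᵢ), where nᵢ is the stratum total.
Stratum 1 (2010–2014): n = 4174; a·d/n = 527·1926/4174 = 243.1725; b·c/n = 1529·192/4174 = 70.3325
Stratum 2 (2015–2019): n = 5788; a·d/n = 990·2164/5788 = 370.1382; b·c/n = 2196·438/5788 = 166.1797
OR_MH = (243.1725 + 370.1382) / (70.3325 + 166.1797) = 613.3107 / 236.5122 = 2.59315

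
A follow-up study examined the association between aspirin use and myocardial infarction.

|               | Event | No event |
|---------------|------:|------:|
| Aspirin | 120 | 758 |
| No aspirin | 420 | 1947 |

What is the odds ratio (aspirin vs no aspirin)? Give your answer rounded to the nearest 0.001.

0.734

Cells: a = 120, b = 758, c = 420, d = 1947.
OR = (a·d)/(b·c) = (120 × 1947) / (758 × 420) = 233640 / 318360 = 0.73389
Exposure is associated with lower odds of myocardial infarction (OR = 0.73 < 1).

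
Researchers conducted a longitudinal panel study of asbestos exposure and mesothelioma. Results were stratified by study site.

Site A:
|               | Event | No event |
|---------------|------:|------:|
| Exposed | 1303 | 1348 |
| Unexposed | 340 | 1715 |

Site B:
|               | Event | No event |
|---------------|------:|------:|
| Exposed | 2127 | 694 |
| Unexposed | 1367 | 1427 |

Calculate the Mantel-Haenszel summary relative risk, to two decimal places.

RR_MH = Σ(aᵢ·n₀ᵢ/nᵢ) / Σ(cᵢ·n₁ᵢ/nᵢ), with n₁ᵢ = aᵢ+bᵢ (exposed), n₀ᵢ = cᵢ+dᵢ (unexposed), nᵢ = n₁ᵢ+n₀ᵢ.
Stratum 1 (Site A): n₁ = 2651, n₀ = 2055, n = 4706; a·n₀/n = 1303·2055/4706 = 568.9896; c·n₁/n = 340·2651/4706 = 191.5300
Stratum 2 (Site B): n₁ = 2821, n₀ = 2794, n = 5615; a·n₀/n = 2127·2794/5615 = 1058.3861; c·n₁/n = 1367·2821/5615 = 686.7866
RR_MH = (568.9896 + 1058.3861) / (191.5300 + 686.7866) = 1627.3757 / 878.3166 = 1.85283

1.85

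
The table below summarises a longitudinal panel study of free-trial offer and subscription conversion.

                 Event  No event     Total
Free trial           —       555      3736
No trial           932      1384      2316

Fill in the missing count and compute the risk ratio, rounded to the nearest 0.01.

2.12

The missing cell is in the exposed row: 3736 − 555 = 3181.
So a = 3181, b = 555, c = 932, d = 1384.
RR = [a/(a+b)] / [c/(c+d)] = (3181/3736) / (932/2316) = 0.85145/0.40242 = 2.11582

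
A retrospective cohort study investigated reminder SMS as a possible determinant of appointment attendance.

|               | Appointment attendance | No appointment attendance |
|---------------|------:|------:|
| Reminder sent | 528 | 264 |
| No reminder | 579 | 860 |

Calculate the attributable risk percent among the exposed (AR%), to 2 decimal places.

39.65

Cells: a = 528, b = 264, c = 579, d = 860.
Risk in exposed = 528/792 = 0.66667; risk in unexposed = 579/1439 = 0.40236.
RR = 0.66667/0.40236 = 1.65688
AR% = (RR − 1)/RR × 100 = (1.65688 − 1)/1.65688 × 100 = 39.6456%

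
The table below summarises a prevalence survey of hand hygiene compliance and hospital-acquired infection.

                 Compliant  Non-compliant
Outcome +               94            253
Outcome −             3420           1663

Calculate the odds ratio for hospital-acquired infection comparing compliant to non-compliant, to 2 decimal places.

0.18

Reading the table with exposure as columns: a = 94 (Compliant, case), b = 3420 (Compliant, non-case), c = 253 (Non-compliant, case), d = 1663.
OR = (a·d)/(b·c) = (94 × 1663) / (3420 × 253) = 156322 / 865260 = 0.18066
Exposure is associated with lower odds of hospital-acquired infection (OR = 0.18 < 1).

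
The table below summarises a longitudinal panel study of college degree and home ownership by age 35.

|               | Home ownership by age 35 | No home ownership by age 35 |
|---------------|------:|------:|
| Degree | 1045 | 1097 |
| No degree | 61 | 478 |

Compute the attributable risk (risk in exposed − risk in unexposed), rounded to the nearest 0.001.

0.375

Cells: a = 1045, b = 1097, c = 61, d = 478.
Risk in exposed = 1045/2142 = 0.487862; risk in unexposed = 61/539 = 0.113173.
Risk difference = 0.487862 − 0.113173 = 0.374689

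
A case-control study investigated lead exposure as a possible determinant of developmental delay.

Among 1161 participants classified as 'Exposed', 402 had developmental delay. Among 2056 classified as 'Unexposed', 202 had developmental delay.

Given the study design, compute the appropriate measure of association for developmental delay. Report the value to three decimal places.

From the description: a = 402, b = 759, c = 202, d = 1854.
This is a case-control study: participants were sampled on outcome status, so risks in the source population cannot be estimated directly — relative risk is not valid here. The odds ratio is the appropriate measure.
OR = (a·d)/(b·c) = (402 × 1854) / (759 × 202) = 745308 / 153318 = 4.86119

4.861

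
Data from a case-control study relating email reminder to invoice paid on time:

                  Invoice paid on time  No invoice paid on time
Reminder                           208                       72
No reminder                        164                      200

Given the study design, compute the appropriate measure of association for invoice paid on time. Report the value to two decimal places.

3.52

Cells: a = 208, b = 72, c = 164, d = 200.
This is a case-control study: participants were sampled on outcome status, so risks in the source population cannot be estimated directly — relative risk is not valid here. The odds ratio is the appropriate measure.
OR = (a·d)/(b·c) = (208 × 200) / (72 × 164) = 41600 / 11808 = 3.52304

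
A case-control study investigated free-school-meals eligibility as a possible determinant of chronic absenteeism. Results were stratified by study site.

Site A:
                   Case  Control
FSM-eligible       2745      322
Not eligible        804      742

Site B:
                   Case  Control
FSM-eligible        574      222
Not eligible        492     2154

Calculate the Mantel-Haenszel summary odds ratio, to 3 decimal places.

9.114

OR_MH = Σ(aᵢdᵢ/nᵢ) / Σ(bᵢcᵢ/nᵢ), where nᵢ is the stratum total.
Stratum 1 (Site A): n = 4613; a·d/n = 2745·742/4613 = 441.5326; b·c/n = 322·804/4613 = 56.1214
Stratum 2 (Site B): n = 3442; a·d/n = 574·2154/3442 = 359.2086; b·c/n = 222·492/3442 = 31.7327
OR_MH = (441.5326 + 359.2086) / (56.1214 + 31.7327) = 800.7412 / 87.8541 = 9.11444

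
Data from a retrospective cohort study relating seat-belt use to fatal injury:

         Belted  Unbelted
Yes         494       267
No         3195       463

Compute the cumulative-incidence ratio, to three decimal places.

Reading the table with exposure as columns: a = 494 (Belted, case), b = 3195 (Belted, non-case), c = 267 (Unbelted, case), d = 463.
Risk in exposed = 494/3689 = 0.13391; risk in unexposed = 267/730 = 0.36575.
RR = 0.13391 / 0.36575 = 0.36613
The risk is 63% lower among the exposed than among the unexposed.

0.366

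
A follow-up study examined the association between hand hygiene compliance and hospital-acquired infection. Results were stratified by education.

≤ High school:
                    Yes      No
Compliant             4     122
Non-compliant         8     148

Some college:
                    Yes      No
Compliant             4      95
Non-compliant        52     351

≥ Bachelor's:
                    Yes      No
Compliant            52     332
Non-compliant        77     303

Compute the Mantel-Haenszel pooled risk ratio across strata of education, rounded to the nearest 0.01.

0.60

RR_MH = Σ(aᵢ·n₀ᵢ/nᵢ) / Σ(cᵢ·n₁ᵢ/nᵢ), with n₁ᵢ = aᵢ+bᵢ (exposed), n₀ᵢ = cᵢ+dᵢ (unexposed), nᵢ = n₁ᵢ+n₀ᵢ.
Stratum 1 (≤ High school): n₁ = 126, n₀ = 156, n = 282; a·n₀/n = 4·156/282 = 2.2128; c·n₁/n = 8·126/282 = 3.5745
Stratum 2 (Some college): n₁ = 99, n₀ = 403, n = 502; a·n₀/n = 4·403/502 = 3.2112; c·n₁/n = 52·99/502 = 10.2550
Stratum 3 (≥ Bachelor's): n₁ = 384, n₀ = 380, n = 764; a·n₀/n = 52·380/764 = 25.8639; c·n₁/n = 77·384/764 = 38.7016
RR_MH = (2.2128 + 3.2112 + 25.8639) / (3.5745 + 10.2550 + 38.7016) = 31.2878 / 52.5310 = 0.59561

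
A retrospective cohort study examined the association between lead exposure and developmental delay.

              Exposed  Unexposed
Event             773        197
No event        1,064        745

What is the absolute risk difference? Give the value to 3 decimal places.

0.212

Reading the table with exposure as columns: a = 773 (Exposed, case), b = 1064 (Exposed, non-case), c = 197 (Unexposed, case), d = 745.
Risk in exposed = 773/1837 = 0.420795; risk in unexposed = 197/942 = 0.209130.
Risk difference = 0.420795 − 0.209130 = 0.211665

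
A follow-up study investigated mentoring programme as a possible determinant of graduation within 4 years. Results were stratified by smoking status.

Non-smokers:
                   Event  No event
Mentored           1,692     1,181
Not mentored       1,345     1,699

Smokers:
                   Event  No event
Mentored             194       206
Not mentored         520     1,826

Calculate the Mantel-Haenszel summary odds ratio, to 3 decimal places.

OR_MH = Σ(aᵢdᵢ/nᵢ) / Σ(bᵢcᵢ/nᵢ), where nᵢ is the stratum total.
Stratum 1 (Non-smokers): n = 5917; a·d/n = 1692·1699/5917 = 485.8388; b·c/n = 1181·1345/5917 = 268.4545
Stratum 2 (Smokers): n = 2746; a·d/n = 194·1826/2746 = 129.0036; b·c/n = 206·520/2746 = 39.0095
OR_MH = (485.8388 + 129.0036) / (268.4545 + 39.0095) = 614.8424 / 307.4639 = 1.99972

2.000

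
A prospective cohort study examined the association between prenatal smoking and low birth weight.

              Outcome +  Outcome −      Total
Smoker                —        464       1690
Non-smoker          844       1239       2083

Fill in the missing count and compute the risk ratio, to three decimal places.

The missing cell is in the exposed row: 1690 − 464 = 1226.
So a = 1226, b = 464, c = 844, d = 1239.
RR = [a/(a+b)] / [c/(c+d)] = (1226/1690) / (844/2083) = 0.72544/0.40518 = 1.79040

1.790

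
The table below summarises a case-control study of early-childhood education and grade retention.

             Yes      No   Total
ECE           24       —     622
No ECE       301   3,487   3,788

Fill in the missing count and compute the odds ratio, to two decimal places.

The missing cell is in the exposed row: 622 − 24 = 598.
So a = 24, b = 598, c = 301, d = 3487.
OR = (a·d)/(b·c) = (24 × 3487) / (598 × 301) = 83688 / 179998 = 0.46494

0.46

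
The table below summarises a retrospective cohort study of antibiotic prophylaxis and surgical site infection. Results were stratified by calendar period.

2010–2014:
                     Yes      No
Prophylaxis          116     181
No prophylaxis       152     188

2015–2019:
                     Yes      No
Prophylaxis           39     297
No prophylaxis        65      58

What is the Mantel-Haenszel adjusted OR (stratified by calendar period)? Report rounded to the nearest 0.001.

0.459

OR_MH = Σ(aᵢdᵢ/nᵢ) / Σ(bᵢcᵢ/nᵢ), where nᵢ is the stratum total.
Stratum 1 (2010–2014): n = 637; a·d/n = 116·188/637 = 34.2355; b·c/n = 181·152/637 = 43.1900
Stratum 2 (2015–2019): n = 459; a·d/n = 39·58/459 = 4.9281; b·c/n = 297·65/459 = 42.0588
OR_MH = (34.2355 + 4.9281) / (43.1900 + 42.0588) = 39.1636 / 85.2488 = 0.45940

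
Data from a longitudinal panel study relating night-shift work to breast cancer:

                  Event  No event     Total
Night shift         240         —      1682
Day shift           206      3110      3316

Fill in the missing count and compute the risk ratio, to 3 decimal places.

The missing cell is in the exposed row: 1682 − 240 = 1442.
So a = 240, b = 1442, c = 206, d = 3110.
RR = [a/(a+b)] / [c/(c+d)] = (240/1682) / (206/3316) = 0.14269/0.06212 = 2.29685

2.297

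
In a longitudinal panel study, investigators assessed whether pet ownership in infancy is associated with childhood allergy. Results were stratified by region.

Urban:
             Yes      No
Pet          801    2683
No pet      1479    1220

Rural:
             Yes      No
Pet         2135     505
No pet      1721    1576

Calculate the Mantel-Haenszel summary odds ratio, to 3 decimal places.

OR_MH = Σ(aᵢdᵢ/nᵢ) / Σ(bᵢcᵢ/nᵢ), where nᵢ is the stratum total.
Stratum 1 (Urban): n = 6183; a·d/n = 801·1220/6183 = 158.0495; b·c/n = 2683·1479/6183 = 641.7851
Stratum 2 (Rural): n = 5937; a·d/n = 2135·1576/5937 = 566.7441; b·c/n = 505·1721/5937 = 146.3879
OR_MH = (158.0495 + 566.7441) / (641.7851 + 146.3879) = 724.7936 / 788.1730 = 0.91959

0.920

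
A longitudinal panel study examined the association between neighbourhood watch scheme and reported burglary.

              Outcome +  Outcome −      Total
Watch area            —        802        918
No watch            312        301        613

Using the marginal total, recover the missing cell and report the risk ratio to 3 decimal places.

The missing cell is in the exposed row: 918 − 802 = 116.
So a = 116, b = 802, c = 312, d = 301.
RR = [a/(a+b)] / [c/(c+d)] = (116/918) / (312/613) = 0.12636/0.50897 = 0.24827

0.248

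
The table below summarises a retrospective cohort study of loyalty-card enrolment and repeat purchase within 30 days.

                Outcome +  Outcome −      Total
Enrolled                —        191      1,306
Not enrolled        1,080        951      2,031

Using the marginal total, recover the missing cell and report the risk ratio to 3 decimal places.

1.606

The missing cell is in the exposed row: 1306 − 191 = 1115.
So a = 1115, b = 191, c = 1080, d = 951.
RR = [a/(a+b)] / [c/(c+d)] = (1115/1306) / (1080/2031) = 0.85375/0.53176 = 1.60553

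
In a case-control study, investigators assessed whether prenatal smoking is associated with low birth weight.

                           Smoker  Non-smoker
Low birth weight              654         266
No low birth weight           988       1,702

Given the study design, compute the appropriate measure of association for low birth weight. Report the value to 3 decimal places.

Reading the table with exposure as columns: a = 654 (Smoker, case), b = 988 (Smoker, non-case), c = 266 (Non-smoker, case), d = 1702.
This is a case-control study: participants were sampled on outcome status, so risks in the source population cannot be estimated directly — relative risk is not valid here. The odds ratio is the appropriate measure.
OR = (a·d)/(b·c) = (654 × 1702) / (988 × 266) = 1113108 / 262808 = 4.23544

4.235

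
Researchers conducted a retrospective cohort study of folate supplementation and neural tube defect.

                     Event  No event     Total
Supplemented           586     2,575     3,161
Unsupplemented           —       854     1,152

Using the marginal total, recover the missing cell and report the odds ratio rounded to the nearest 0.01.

The missing cell is in the unexposed row: 1152 − 854 = 298.
So a = 586, b = 2575, c = 298, d = 854.
OR = (a·d)/(b·c) = (586 × 854) / (2575 × 298) = 500444 / 767350 = 0.65217

0.65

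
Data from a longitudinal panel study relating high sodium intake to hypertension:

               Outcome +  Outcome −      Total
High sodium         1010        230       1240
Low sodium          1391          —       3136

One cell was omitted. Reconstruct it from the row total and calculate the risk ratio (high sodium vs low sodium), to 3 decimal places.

1.836

The missing cell is in the unexposed row: 3136 − 1391 = 1745.
So a = 1010, b = 230, c = 1391, d = 1745.
RR = [a/(a+b)] / [c/(c+d)] = (1010/1240) / (1391/3136) = 0.81452/0.44356 = 1.83632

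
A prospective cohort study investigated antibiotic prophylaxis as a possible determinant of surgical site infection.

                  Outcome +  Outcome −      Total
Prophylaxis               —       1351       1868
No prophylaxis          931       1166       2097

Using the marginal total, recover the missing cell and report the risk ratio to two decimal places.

The missing cell is in the exposed row: 1868 − 1351 = 517.
So a = 517, b = 1351, c = 931, d = 1166.
RR = [a/(a+b)] / [c/(c+d)] = (517/1868) / (931/2097) = 0.27677/0.44397 = 0.62339

0.62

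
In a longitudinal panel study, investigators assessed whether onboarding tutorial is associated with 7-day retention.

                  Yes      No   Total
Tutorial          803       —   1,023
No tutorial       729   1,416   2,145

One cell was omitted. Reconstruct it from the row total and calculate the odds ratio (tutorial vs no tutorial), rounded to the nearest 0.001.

7.090

The missing cell is in the exposed row: 1023 − 803 = 220.
So a = 803, b = 220, c = 729, d = 1416.
OR = (a·d)/(b·c) = (803 × 1416) / (220 × 729) = 1137048 / 160380 = 7.08971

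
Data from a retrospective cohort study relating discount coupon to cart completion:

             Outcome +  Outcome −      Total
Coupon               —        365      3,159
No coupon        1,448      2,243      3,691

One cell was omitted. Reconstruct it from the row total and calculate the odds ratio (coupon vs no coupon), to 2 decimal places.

The missing cell is in the exposed row: 3159 − 365 = 2794.
So a = 2794, b = 365, c = 1448, d = 2243.
OR = (a·d)/(b·c) = (2794 × 2243) / (365 × 1448) = 6266942 / 528520 = 11.85753

11.86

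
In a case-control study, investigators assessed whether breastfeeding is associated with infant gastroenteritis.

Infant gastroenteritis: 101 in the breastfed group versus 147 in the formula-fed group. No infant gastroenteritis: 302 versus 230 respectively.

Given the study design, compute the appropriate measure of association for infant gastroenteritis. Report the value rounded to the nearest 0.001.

0.523

From the description: a = 101, b = 302, c = 147, d = 230.
This is a case-control study: participants were sampled on outcome status, so risks in the source population cannot be estimated directly — relative risk is not valid here. The odds ratio is the appropriate measure.
OR = (a·d)/(b·c) = (101 × 230) / (302 × 147) = 23230 / 44394 = 0.52327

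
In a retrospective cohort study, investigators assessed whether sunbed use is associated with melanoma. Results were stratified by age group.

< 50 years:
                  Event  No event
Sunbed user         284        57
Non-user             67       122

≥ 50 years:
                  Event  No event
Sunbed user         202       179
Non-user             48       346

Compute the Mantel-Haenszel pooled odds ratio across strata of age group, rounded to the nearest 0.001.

8.504

OR_MH = Σ(aᵢdᵢ/nᵢ) / Σ(bᵢcᵢ/nᵢ), where nᵢ is the stratum total.
Stratum 1 (< 50 years): n = 530; a·d/n = 284·122/530 = 65.3736; b·c/n = 57·67/530 = 7.2057
Stratum 2 (≥ 50 years): n = 775; a·d/n = 202·346/775 = 90.1832; b·c/n = 179·48/775 = 11.0865
OR_MH = (65.3736 + 90.1832) / (7.2057 + 11.0865) = 155.5568 / 18.2921 = 8.50404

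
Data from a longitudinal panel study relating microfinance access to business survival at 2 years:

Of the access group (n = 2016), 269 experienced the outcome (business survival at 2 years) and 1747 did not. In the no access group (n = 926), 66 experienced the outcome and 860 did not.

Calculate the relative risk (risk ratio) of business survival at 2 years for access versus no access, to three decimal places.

From the description: a = 269, b = 1747, c = 66, d = 860.
Risk in exposed = 269/2016 = 0.13343; risk in unexposed = 66/926 = 0.07127.
RR = 0.13343 / 0.07127 = 1.87210
The risk among the exposed is 1.87 times that among the unexposed.

1.872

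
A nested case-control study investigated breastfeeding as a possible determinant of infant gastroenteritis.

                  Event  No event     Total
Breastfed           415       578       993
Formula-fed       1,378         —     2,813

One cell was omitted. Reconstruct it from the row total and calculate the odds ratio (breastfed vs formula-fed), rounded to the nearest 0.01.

0.75

The missing cell is in the unexposed row: 2813 − 1378 = 1435.
So a = 415, b = 578, c = 1378, d = 1435.
OR = (a·d)/(b·c) = (415 × 1435) / (578 × 1378) = 595525 / 796484 = 0.74769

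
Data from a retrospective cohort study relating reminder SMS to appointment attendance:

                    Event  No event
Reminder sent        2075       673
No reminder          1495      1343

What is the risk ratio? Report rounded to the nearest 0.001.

Cells: a = 2075, b = 673, c = 1495, d = 1343.
Risk in exposed = 2075/2748 = 0.75509; risk in unexposed = 1495/2838 = 0.52678.
RR = 0.75509 / 0.52678 = 1.43342
The risk among the exposed is 1.43 times that among the unexposed.

1.433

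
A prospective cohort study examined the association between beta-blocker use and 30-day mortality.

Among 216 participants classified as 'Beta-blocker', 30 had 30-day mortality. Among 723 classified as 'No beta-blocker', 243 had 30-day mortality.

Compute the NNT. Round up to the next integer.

Risk in treated group = 30/216 = 0.13889; risk in control = 243/723 = 0.33610.
Absolute risk reduction = 0.33610 − 0.13889 = 0.19721
NNT = 1 / ARR = 1 / 0.19721 = 5.071 → round up → 6

6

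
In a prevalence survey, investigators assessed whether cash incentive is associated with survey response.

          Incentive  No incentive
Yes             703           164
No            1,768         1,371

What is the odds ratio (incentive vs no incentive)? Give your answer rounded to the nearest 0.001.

Reading the table with exposure as columns: a = 703 (Incentive, case), b = 1768 (Incentive, non-case), c = 164 (No incentive, case), d = 1371.
OR = (a·d)/(b·c) = (703 × 1371) / (1768 × 164) = 963813 / 289952 = 3.32404
The odds of survey response are about 3.32 times as high in the incentive group.

3.324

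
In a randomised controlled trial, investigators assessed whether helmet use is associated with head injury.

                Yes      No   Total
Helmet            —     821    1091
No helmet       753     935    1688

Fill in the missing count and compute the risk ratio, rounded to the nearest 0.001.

0.555

The missing cell is in the exposed row: 1091 − 821 = 270.
So a = 270, b = 821, c = 753, d = 935.
RR = [a/(a+b)] / [c/(c+d)] = (270/1091) / (753/1688) = 0.24748/0.44609 = 0.55477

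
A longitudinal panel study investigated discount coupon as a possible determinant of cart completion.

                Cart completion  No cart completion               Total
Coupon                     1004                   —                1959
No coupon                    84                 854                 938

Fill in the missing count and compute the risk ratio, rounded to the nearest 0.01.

5.72

The missing cell is in the exposed row: 1959 − 1004 = 955.
So a = 1004, b = 955, c = 84, d = 854.
RR = [a/(a+b)] / [c/(c+d)] = (1004/1959) / (84/938) = 0.51251/0.08955 = 5.72299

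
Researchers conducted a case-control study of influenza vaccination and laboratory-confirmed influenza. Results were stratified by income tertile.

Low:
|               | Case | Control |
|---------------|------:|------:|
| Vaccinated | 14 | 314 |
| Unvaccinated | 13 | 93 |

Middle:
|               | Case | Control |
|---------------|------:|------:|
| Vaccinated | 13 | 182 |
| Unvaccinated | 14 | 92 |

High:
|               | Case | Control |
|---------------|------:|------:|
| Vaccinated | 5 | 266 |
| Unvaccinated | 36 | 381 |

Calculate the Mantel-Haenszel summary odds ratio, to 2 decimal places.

0.31

OR_MH = Σ(aᵢdᵢ/nᵢ) / Σ(bᵢcᵢ/nᵢ), where nᵢ is the stratum total.
Stratum 1 (Low): n = 434; a·d/n = 14·93/434 = 3.0000; b·c/n = 314·13/434 = 9.4055
Stratum 2 (Middle): n = 301; a·d/n = 13·92/301 = 3.9734; b·c/n = 182·14/301 = 8.4651
Stratum 3 (High): n = 688; a·d/n = 5·381/688 = 2.7689; b·c/n = 266·36/688 = 13.9186
OR_MH = (3.0000 + 3.9734 + 2.7689) / (9.4055 + 8.4651 + 13.9186) = 9.7423 / 31.7893 = 0.30647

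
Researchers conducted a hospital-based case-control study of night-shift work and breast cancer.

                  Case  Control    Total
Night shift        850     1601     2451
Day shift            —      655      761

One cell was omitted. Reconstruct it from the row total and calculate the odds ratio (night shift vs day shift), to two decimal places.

3.28

The missing cell is in the unexposed row: 761 − 655 = 106.
So a = 850, b = 1601, c = 106, d = 655.
OR = (a·d)/(b·c) = (850 × 655) / (1601 × 106) = 556750 / 169706 = 3.28067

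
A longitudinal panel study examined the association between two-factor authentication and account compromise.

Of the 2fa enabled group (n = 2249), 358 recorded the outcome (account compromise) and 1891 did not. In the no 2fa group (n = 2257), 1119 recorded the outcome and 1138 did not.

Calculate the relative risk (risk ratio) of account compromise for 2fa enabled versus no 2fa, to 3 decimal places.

From the description: a = 358, b = 1891, c = 1119, d = 1138.
Risk in exposed = 358/2249 = 0.15918; risk in unexposed = 1119/2257 = 0.49579.
RR = 0.15918 / 0.49579 = 0.32107
The risk is 68% lower among the exposed than among the unexposed.

0.321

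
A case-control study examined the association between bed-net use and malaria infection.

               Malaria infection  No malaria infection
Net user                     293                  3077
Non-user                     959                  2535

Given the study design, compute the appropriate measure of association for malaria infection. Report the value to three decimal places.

Cells: a = 293, b = 3077, c = 959, d = 2535.
This is a case-control study: participants were sampled on outcome status, so risks in the source population cannot be estimated directly — relative risk is not valid here. The odds ratio is the appropriate measure.
OR = (a·d)/(b·c) = (293 × 2535) / (3077 × 959) = 742755 / 2950843 = 0.25171

0.252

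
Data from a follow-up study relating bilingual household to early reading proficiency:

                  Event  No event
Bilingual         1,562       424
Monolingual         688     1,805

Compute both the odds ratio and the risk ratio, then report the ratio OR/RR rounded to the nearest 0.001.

Cells: a = 1562, b = 424, c = 688, d = 1805.
OR = (1562·1805)/(424·688) = 2819410/291712 = 9.66505
Risk in exposed = 1562/1986 = 0.78651; risk in unexposed = 688/2493 = 0.27597; RR = 2.84994
OR/RR = 9.66505 / 2.84994 = 3.39132
The outcome is not rare, so the OR lies further from 1 than the RR.

3.391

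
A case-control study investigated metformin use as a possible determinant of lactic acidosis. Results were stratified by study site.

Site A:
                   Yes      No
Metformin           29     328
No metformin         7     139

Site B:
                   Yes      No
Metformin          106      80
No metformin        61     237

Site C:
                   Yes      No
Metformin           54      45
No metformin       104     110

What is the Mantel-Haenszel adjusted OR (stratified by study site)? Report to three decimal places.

OR_MH = Σ(aᵢdᵢ/nᵢ) / Σ(bᵢcᵢ/nᵢ), where nᵢ is the stratum total.
Stratum 1 (Site A): n = 503; a·d/n = 29·139/503 = 8.0139; b·c/n = 328·7/503 = 4.5646
Stratum 2 (Site B): n = 484; a·d/n = 106·237/484 = 51.9050; b·c/n = 80·61/484 = 10.0826
Stratum 3 (Site C): n = 313; a·d/n = 54·110/313 = 18.9776; b·c/n = 45·104/313 = 14.9521
OR_MH = (8.0139 + 51.9050 + 18.9776) / (4.5646 + 10.0826 + 14.9521) = 78.8965 / 29.5993 = 2.66548

2.665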